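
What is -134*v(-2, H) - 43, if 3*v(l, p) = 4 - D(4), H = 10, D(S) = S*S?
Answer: 493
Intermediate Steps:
D(S) = S²
v(l, p) = -4 (v(l, p) = (4 - 1*4²)/3 = (4 - 1*16)/3 = (4 - 16)/3 = (⅓)*(-12) = -4)
-134*v(-2, H) - 43 = -134*(-4) - 43 = 536 - 43 = 493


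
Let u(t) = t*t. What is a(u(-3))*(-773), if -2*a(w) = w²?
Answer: 62613/2 ≈ 31307.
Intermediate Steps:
u(t) = t²
a(w) = -w²/2
a(u(-3))*(-773) = -((-3)²)²/2*(-773) = -½*9²*(-773) = -½*81*(-773) = -81/2*(-773) = 62613/2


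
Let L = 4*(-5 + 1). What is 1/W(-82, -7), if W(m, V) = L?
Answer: -1/16 ≈ -0.062500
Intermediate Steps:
L = -16 (L = 4*(-4) = -16)
W(m, V) = -16
1/W(-82, -7) = 1/(-16) = -1/16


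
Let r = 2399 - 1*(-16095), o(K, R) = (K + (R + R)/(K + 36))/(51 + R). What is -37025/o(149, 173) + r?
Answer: -1018129966/27911 ≈ -36478.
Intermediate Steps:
o(K, R) = (K + 2*R/(36 + K))/(51 + R) (o(K, R) = (K + (2*R)/(36 + K))/(51 + R) = (K + 2*R/(36 + K))/(51 + R))
r = 18494 (r = 2399 + 16095 = 18494)
-37025/o(149, 173) + r = -37025*(1836 + 36*173 + 51*149 + 149*173)/(149² + 2*173 + 36*149) + 18494 = -37025*(1836 + 6228 + 7599 + 25777)/(22201 + 346 + 5364) + 18494 = -37025/(27911/41440) + 18494 = -37025/((1/41440)*27911) + 18494 = -37025/27911/41440 + 18494 = -37025*41440/27911 + 18494 = -1534316000/27911 + 18494 = -1018129966/27911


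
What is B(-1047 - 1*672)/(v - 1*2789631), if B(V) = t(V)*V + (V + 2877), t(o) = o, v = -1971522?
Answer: -985373/1587051 ≈ -0.62088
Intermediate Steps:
B(V) = 2877 + V + V² (B(V) = V*V + (V + 2877) = V² + (2877 + V) = 2877 + V + V²)
B(-1047 - 1*672)/(v - 1*2789631) = (2877 + (-1047 - 1*672) + (-1047 - 1*672)²)/(-1971522 - 1*2789631) = (2877 + (-1047 - 672) + (-1047 - 672)²)/(-1971522 - 2789631) = (2877 - 1719 + (-1719)²)/(-4761153) = (2877 - 1719 + 2954961)*(-1/4761153) = 2956119*(-1/4761153) = -985373/1587051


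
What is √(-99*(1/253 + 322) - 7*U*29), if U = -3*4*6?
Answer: 3*I*√1014645/23 ≈ 131.39*I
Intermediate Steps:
U = -72 (U = -12*6 = -72)
√(-99*(1/253 + 322) - 7*U*29) = √(-99*(1/253 + 322) - 7*(-72)*29) = √(-99*(1/253 + 322) + 504*29) = √(-99*81467/253 + 14616) = √(-733203/23 + 14616) = √(-397035/23) = 3*I*√1014645/23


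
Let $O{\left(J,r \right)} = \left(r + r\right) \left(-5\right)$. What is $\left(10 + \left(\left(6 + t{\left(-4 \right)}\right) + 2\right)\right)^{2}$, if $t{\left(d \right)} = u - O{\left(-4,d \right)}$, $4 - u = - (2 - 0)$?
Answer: $256$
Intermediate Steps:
$O{\left(J,r \right)} = - 10 r$ ($O{\left(J,r \right)} = 2 r \left(-5\right) = - 10 r$)
$u = 6$ ($u = 4 - - (2 - 0) = 4 - - (2 + 0) = 4 - \left(-1\right) 2 = 4 - -2 = 4 + 2 = 6$)
$t{\left(d \right)} = 6 + 10 d$ ($t{\left(d \right)} = 6 - - 10 d = 6 + 10 d$)
$\left(10 + \left(\left(6 + t{\left(-4 \right)}\right) + 2\right)\right)^{2} = \left(10 + \left(\left(6 + \left(6 + 10 \left(-4\right)\right)\right) + 2\right)\right)^{2} = \left(10 + \left(\left(6 + \left(6 - 40\right)\right) + 2\right)\right)^{2} = \left(10 + \left(\left(6 - 34\right) + 2\right)\right)^{2} = \left(10 + \left(-28 + 2\right)\right)^{2} = \left(10 - 26\right)^{2} = \left(-16\right)^{2} = 256$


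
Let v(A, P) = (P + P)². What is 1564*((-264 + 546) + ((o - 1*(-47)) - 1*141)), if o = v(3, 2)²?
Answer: 694416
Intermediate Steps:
v(A, P) = 4*P² (v(A, P) = (2*P)² = 4*P²)
o = 256 (o = (4*2²)² = (4*4)² = 16² = 256)
1564*((-264 + 546) + ((o - 1*(-47)) - 1*141)) = 1564*((-264 + 546) + ((256 - 1*(-47)) - 1*141)) = 1564*(282 + ((256 + 47) - 141)) = 1564*(282 + (303 - 141)) = 1564*(282 + 162) = 1564*444 = 694416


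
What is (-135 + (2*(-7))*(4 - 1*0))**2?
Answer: 36481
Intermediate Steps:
(-135 + (2*(-7))*(4 - 1*0))**2 = (-135 - 14*(4 + 0))**2 = (-135 - 14*4)**2 = (-135 - 56)**2 = (-191)**2 = 36481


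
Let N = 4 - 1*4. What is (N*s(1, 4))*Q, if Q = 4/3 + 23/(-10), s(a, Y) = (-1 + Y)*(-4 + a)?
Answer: 0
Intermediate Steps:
N = 0 (N = 4 - 4 = 0)
Q = -29/30 (Q = 4*(⅓) + 23*(-⅒) = 4/3 - 23/10 = -29/30 ≈ -0.96667)
(N*s(1, 4))*Q = (0*(4 - 1*1 - 4*4 + 4*1))*(-29/30) = (0*(4 - 1 - 16 + 4))*(-29/30) = (0*(-9))*(-29/30) = 0*(-29/30) = 0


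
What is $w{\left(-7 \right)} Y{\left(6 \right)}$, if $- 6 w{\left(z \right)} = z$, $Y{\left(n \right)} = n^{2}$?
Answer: $42$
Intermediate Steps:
$w{\left(z \right)} = - \frac{z}{6}$
$w{\left(-7 \right)} Y{\left(6 \right)} = \left(- \frac{1}{6}\right) \left(-7\right) 6^{2} = \frac{7}{6} \cdot 36 = 42$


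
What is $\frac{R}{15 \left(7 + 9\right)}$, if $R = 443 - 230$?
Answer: $\frac{71}{80} \approx 0.8875$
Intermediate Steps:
$R = 213$
$\frac{R}{15 \left(7 + 9\right)} = \frac{213}{15 \left(7 + 9\right)} = \frac{213}{15 \cdot 16} = \frac{213}{240} = 213 \cdot \frac{1}{240} = \frac{71}{80}$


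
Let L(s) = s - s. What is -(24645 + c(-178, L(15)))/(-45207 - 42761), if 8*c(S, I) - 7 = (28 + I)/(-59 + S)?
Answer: 46728551/166787328 ≈ 0.28017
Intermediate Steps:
L(s) = 0
c(S, I) = 7/8 + (28 + I)/(8*(-59 + S)) (c(S, I) = 7/8 + ((28 + I)/(-59 + S))/8 = 7/8 + (28 + I)/(8*(-59 + S)))
-(24645 + c(-178, L(15)))/(-45207 - 42761) = -(24645 + (-385 + 0 + 7*(-178))/(8*(-59 - 178)))/(-45207 - 42761) = -(24645 + (⅛)*(-385 + 0 - 1246)/(-237))/(-87968) = -(24645 + (⅛)*(-1/237)*(-1631))*(-1)/87968 = -(24645 + 1631/1896)*(-1)/87968 = -46728551*(-1)/(1896*87968) = -1*(-46728551/166787328) = 46728551/166787328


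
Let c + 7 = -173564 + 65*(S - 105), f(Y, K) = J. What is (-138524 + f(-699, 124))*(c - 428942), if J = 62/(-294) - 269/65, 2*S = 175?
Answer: 799014968698889/9555 ≈ 8.3623e+10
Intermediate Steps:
S = 175/2 (S = (½)*175 = 175/2 ≈ 87.500)
J = -41558/9555 (J = 62*(-1/294) - 269*1/65 = -31/147 - 269/65 = -41558/9555 ≈ -4.3493)
f(Y, K) = -41558/9555
c = -349417/2 (c = -7 + (-173564 + 65*(175/2 - 105)) = -7 + (-173564 + 65*(-35/2)) = -7 + (-173564 - 2275/2) = -7 - 349403/2 = -349417/2 ≈ -1.7471e+5)
(-138524 + f(-699, 124))*(c - 428942) = (-138524 - 41558/9555)*(-349417/2 - 428942) = -1323638378/9555*(-1207301/2) = 799014968698889/9555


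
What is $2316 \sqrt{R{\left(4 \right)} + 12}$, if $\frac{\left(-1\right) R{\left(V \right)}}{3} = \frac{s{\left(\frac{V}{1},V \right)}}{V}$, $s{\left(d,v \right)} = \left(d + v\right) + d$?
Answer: $2316 \sqrt{3} \approx 4011.4$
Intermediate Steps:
$s{\left(d,v \right)} = v + 2 d$
$R{\left(V \right)} = -9$ ($R{\left(V \right)} = - 3 \frac{V + 2 \frac{V}{1}}{V} = - 3 \frac{V + 2 V 1}{V} = - 3 \frac{V + 2 V}{V} = - 3 \frac{3 V}{V} = \left(-3\right) 3 = -9$)
$2316 \sqrt{R{\left(4 \right)} + 12} = 2316 \sqrt{-9 + 12} = 2316 \sqrt{3}$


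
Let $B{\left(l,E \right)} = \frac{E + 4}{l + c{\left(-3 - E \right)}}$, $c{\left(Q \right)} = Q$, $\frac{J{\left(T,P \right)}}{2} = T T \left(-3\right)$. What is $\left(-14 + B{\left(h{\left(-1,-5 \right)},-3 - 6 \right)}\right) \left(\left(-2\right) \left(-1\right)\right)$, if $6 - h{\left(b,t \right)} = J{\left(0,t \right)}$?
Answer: $- \frac{173}{6} \approx -28.833$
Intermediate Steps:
$J{\left(T,P \right)} = - 6 T^{2}$ ($J{\left(T,P \right)} = 2 T T \left(-3\right) = 2 T^{2} \left(-3\right) = 2 \left(- 3 T^{2}\right) = - 6 T^{2}$)
$h{\left(b,t \right)} = 6$ ($h{\left(b,t \right)} = 6 - - 6 \cdot 0^{2} = 6 - \left(-6\right) 0 = 6 - 0 = 6 + 0 = 6$)
$B{\left(l,E \right)} = \frac{4 + E}{-3 + l - E}$ ($B{\left(l,E \right)} = \frac{E + 4}{l - \left(3 + E\right)} = \frac{4 + E}{-3 + l - E}$)
$\left(-14 + B{\left(h{\left(-1,-5 \right)},-3 - 6 \right)}\right) \left(\left(-2\right) \left(-1\right)\right) = \left(-14 + \frac{4 - 9}{-3 + 6 - \left(-3 - 6\right)}\right) \left(\left(-2\right) \left(-1\right)\right) = \left(-14 + \frac{4 - 9}{-3 + 6 - \left(-3 - 6\right)}\right) 2 = \left(-14 + \frac{4 - 9}{-3 + 6 - -9}\right) 2 = \left(-14 + \frac{1}{-3 + 6 + 9} \left(-5\right)\right) 2 = \left(-14 + \frac{1}{12} \left(-5\right)\right) 2 = \left(-14 - \frac{5}{12}\right) 2 = \left(- \frac{173}{12}\right) 2 = - \frac{173}{6}$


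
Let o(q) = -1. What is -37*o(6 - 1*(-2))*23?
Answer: 851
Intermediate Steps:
-37*o(6 - 1*(-2))*23 = -37*(-1)*23 = 37*23 = 851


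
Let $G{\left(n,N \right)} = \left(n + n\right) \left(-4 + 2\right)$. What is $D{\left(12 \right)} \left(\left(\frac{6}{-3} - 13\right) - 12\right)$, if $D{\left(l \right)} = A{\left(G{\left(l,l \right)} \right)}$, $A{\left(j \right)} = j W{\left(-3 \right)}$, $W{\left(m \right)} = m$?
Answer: $-3888$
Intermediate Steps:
$G{\left(n,N \right)} = - 4 n$ ($G{\left(n,N \right)} = 2 n \left(-2\right) = - 4 n$)
$A{\left(j \right)} = - 3 j$ ($A{\left(j \right)} = j \left(-3\right) = - 3 j$)
$D{\left(l \right)} = 12 l$ ($D{\left(l \right)} = - 3 \left(- 4 l\right) = 12 l$)
$D{\left(12 \right)} \left(\left(\frac{6}{-3} - 13\right) - 12\right) = 12 \cdot 12 \left(\left(\frac{6}{-3} - 13\right) - 12\right) = 144 \left(\left(6 \left(- \frac{1}{3}\right) - 13\right) - 12\right) = 144 \left(\left(-2 - 13\right) - 12\right) = 144 \left(-15 - 12\right) = 144 \left(-27\right) = -3888$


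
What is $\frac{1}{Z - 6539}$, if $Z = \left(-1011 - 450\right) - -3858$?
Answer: $- \frac{1}{4142} \approx -0.00024143$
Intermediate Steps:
$Z = 2397$ ($Z = \left(-1011 - 450\right) + 3858 = -1461 + 3858 = 2397$)
$\frac{1}{Z - 6539} = \frac{1}{2397 - 6539} = \frac{1}{-4142} = - \frac{1}{4142}$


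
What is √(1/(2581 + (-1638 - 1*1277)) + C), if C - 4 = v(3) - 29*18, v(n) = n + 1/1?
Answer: I*√57340118/334 ≈ 22.672*I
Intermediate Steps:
v(n) = 1 + n (v(n) = n + 1 = 1 + n)
C = -514 (C = 4 + ((1 + 3) - 29*18) = 4 + (4 - 522) = 4 - 518 = -514)
√(1/(2581 + (-1638 - 1*1277)) + C) = √(1/(2581 + (-1638 - 1*1277)) - 514) = √(1/(2581 + (-1638 - 1277)) - 514) = √(1/(2581 - 2915) - 514) = √(1/(-334) - 514) = √(-1/334 - 514) = √(-171677/334) = I*√57340118/334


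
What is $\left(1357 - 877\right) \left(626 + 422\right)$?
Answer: $503040$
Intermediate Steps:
$\left(1357 - 877\right) \left(626 + 422\right) = 480 \cdot 1048 = 503040$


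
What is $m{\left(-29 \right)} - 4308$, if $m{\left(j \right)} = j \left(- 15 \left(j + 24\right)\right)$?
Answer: $-6483$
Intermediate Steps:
$m{\left(j \right)} = j \left(-360 - 15 j\right)$ ($m{\left(j \right)} = j \left(- 15 \left(24 + j\right)\right) = j \left(-360 - 15 j\right)$)
$m{\left(-29 \right)} - 4308 = \left(-15\right) \left(-29\right) \left(24 - 29\right) - 4308 = \left(-15\right) \left(-29\right) \left(-5\right) - 4308 = -2175 - 4308 = -6483$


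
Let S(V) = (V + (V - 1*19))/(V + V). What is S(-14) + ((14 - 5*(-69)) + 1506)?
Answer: 52267/28 ≈ 1866.7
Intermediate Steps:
S(V) = (-19 + 2*V)/(2*V) (S(V) = (V + (V - 19))/((2*V)) = (V + (-19 + V))*(1/(2*V)) = (-19 + 2*V)*(1/(2*V)) = (-19 + 2*V)/(2*V))
S(-14) + ((14 - 5*(-69)) + 1506) = (-19/2 - 14)/(-14) + ((14 - 5*(-69)) + 1506) = -1/14*(-47/2) + ((14 + 345) + 1506) = 47/28 + (359 + 1506) = 47/28 + 1865 = 52267/28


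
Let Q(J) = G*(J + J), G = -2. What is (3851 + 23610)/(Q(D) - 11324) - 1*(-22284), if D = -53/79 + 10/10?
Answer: 19935325381/894700 ≈ 22282.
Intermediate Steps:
D = 26/79 (D = -53*1/79 + 10*(⅒) = -53/79 + 1 = 26/79 ≈ 0.32911)
Q(J) = -4*J (Q(J) = -2*(J + J) = -4*J)
(3851 + 23610)/(Q(D) - 11324) - 1*(-22284) = (3851 + 23610)/(-4*26/79 - 11324) - 1*(-22284) = 27461/(-104/79 - 11324) + 22284 = 27461/(-894700/79) + 22284 = 27461*(-79/894700) + 22284 = -2169419/894700 + 22284 = 19935325381/894700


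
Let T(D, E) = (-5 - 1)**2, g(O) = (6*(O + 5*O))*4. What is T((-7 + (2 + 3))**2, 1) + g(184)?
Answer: 26532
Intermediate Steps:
g(O) = 144*O (g(O) = (6*(6*O))*4 = (36*O)*4 = 144*O)
T(D, E) = 36 (T(D, E) = (-6)**2 = 36)
T((-7 + (2 + 3))**2, 1) + g(184) = 36 + 144*184 = 36 + 26496 = 26532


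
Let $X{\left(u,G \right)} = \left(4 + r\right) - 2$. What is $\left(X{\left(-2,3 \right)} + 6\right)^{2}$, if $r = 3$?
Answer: $121$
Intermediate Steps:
$X{\left(u,G \right)} = 5$ ($X{\left(u,G \right)} = \left(4 + 3\right) - 2 = 7 - 2 = 5$)
$\left(X{\left(-2,3 \right)} + 6\right)^{2} = \left(5 + 6\right)^{2} = 11^{2} = 121$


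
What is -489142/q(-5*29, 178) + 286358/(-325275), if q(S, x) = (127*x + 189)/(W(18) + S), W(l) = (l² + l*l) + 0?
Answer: -16007335309552/1482928725 ≈ -10794.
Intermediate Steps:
W(l) = 2*l² (W(l) = (l² + l²) + 0 = 2*l² + 0 = 2*l²)
q(S, x) = (189 + 127*x)/(648 + S) (q(S, x) = (127*x + 189)/(2*18² + S) = (189 + 127*x)/(2*324 + S) = (189 + 127*x)/(648 + S))
-489142/q(-5*29, 178) + 286358/(-325275) = -489142*(648 - 5*29)/(189 + 127*178) + 286358/(-325275) = -489142*(648 - 145)/(189 + 22606) + 286358*(-1/325275) = -489142/(22795/503) - 286358/325275 = -489142/((1/503)*22795) - 286358/325275 = -489142/22795/503 - 286358/325275 = -489142*503/22795 - 286358/325275 = -246038426/22795 - 286358/325275 = -16007335309552/1482928725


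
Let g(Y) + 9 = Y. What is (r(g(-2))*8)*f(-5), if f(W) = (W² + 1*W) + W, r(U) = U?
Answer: -1320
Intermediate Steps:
g(Y) = -9 + Y
f(W) = W² + 2*W (f(W) = (W² + W) + W = (W + W²) + W = W² + 2*W)
(r(g(-2))*8)*f(-5) = ((-9 - 2)*8)*(-5*(2 - 5)) = (-11*8)*(-5*(-3)) = -88*15 = -1320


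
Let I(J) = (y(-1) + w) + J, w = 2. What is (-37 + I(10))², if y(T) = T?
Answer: 676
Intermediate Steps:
I(J) = 1 + J (I(J) = (-1 + 2) + J = 1 + J)
(-37 + I(10))² = (-37 + (1 + 10))² = (-37 + 11)² = (-26)² = 676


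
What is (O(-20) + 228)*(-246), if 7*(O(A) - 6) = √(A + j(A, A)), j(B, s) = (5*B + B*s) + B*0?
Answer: -57564 - 492*√70/7 ≈ -58152.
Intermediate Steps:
j(B, s) = 5*B + B*s (j(B, s) = (5*B + B*s) + 0 = 5*B + B*s)
O(A) = 6 + √(A + A*(5 + A))/7
(O(-20) + 228)*(-246) = ((6 + √(-20*(6 - 20))/7) + 228)*(-246) = ((6 + √(-20*(-14))/7) + 228)*(-246) = ((6 + √280/7) + 228)*(-246) = ((6 + (2*√70)/7) + 228)*(-246) = ((6 + 2*√70/7) + 228)*(-246) = (234 + 2*√70/7)*(-246) = -57564 - 492*√70/7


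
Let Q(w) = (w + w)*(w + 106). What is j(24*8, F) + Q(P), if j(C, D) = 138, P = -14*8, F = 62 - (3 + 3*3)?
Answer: 1482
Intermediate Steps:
F = 50 (F = 62 - (3 + 9) = 62 - 1*12 = 62 - 12 = 50)
P = -112
Q(w) = 2*w*(106 + w) (Q(w) = (2*w)*(106 + w) = 2*w*(106 + w))
j(24*8, F) + Q(P) = 138 + 2*(-112)*(106 - 112) = 138 + 2*(-112)*(-6) = 138 + 1344 = 1482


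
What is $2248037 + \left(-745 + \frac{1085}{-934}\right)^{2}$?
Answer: $\frac{2446779082397}{872356} \approx 2.8048 \cdot 10^{6}$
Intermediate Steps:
$2248037 + \left(-745 + \frac{1085}{-934}\right)^{2} = 2248037 + \left(-745 + 1085 \left(- \frac{1}{934}\right)\right)^{2} = 2248037 + \left(-745 - \frac{1085}{934}\right)^{2} = 2248037 + \left(- \frac{696915}{934}\right)^{2} = 2248037 + \frac{485690517225}{872356} = \frac{2446779082397}{872356}$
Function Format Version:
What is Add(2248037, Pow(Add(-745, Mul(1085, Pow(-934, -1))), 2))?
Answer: Rational(2446779082397, 872356) ≈ 2.8048e+6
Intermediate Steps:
Add(2248037, Pow(Add(-745, Mul(1085, Pow(-934, -1))), 2)) = Add(2248037, Pow(Add(-745, Mul(1085, Rational(-1, 934))), 2)) = Add(2248037, Pow(Add(-745, Rational(-1085, 934)), 2)) = Add(2248037, Pow(Rational(-696915, 934), 2)) = Add(2248037, Rational(485690517225, 872356)) = Rational(2446779082397, 872356)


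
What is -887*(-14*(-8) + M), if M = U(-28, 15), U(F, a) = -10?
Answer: -90474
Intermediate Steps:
M = -10
-887*(-14*(-8) + M) = -887*(-14*(-8) - 10) = -887*(112 - 10) = -887*102 = -90474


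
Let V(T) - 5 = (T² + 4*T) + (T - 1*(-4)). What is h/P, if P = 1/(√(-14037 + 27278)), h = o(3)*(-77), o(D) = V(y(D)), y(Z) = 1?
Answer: -1155*√13241 ≈ -1.3291e+5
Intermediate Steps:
V(T) = 9 + T² + 5*T (V(T) = 5 + ((T² + 4*T) + (T - 1*(-4))) = 5 + ((T² + 4*T) + (T + 4)) = 5 + ((T² + 4*T) + (4 + T)) = 5 + (4 + T² + 5*T) = 9 + T² + 5*T)
o(D) = 15 (o(D) = 9 + 1² + 5*1 = 9 + 1 + 5 = 15)
h = -1155 (h = 15*(-77) = -1155)
P = √13241/13241 (P = 1/(√13241) = √13241/13241 ≈ 0.0086904)
h/P = -1155*√13241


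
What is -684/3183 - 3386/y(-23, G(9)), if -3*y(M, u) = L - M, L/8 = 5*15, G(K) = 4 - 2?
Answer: 10635594/661003 ≈ 16.090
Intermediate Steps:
G(K) = 2
L = 600 (L = 8*(5*15) = 8*75 = 600)
y(M, u) = -200 + M/3 (y(M, u) = -(600 - M)/3 = -200 + M/3)
-684/3183 - 3386/y(-23, G(9)) = -684/3183 - 3386/(-200 + (⅓)*(-23)) = -684*1/3183 - 3386/(-200 - 23/3) = -228/1061 - 3386/(-623/3) = -228/1061 - 3386*(-3/623) = -228/1061 + 10158/623 = 10635594/661003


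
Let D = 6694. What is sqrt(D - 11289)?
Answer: I*sqrt(4595) ≈ 67.786*I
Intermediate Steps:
sqrt(D - 11289) = sqrt(6694 - 11289) = sqrt(-4595) = I*sqrt(4595)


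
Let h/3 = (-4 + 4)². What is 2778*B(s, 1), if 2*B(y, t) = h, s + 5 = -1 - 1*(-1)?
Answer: 0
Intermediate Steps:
h = 0 (h = 3*(-4 + 4)² = 3*0² = 3*0 = 0)
s = -5 (s = -5 + (-1 - 1*(-1)) = -5 + (-1 + 1) = -5 + 0 = -5)
B(y, t) = 0 (B(y, t) = (½)*0 = 0)
2778*B(s, 1) = 2778*0 = 0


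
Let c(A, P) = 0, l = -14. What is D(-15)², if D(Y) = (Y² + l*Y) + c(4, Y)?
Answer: 189225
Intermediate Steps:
D(Y) = Y² - 14*Y (D(Y) = (Y² - 14*Y) + 0 = Y² - 14*Y)
D(-15)² = (-15*(-14 - 15))² = (-15*(-29))² = 435² = 189225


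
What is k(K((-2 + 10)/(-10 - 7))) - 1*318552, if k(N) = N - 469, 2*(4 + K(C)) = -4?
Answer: -319027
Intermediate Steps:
K(C) = -6 (K(C) = -4 + (½)*(-4) = -4 - 2 = -6)
k(N) = -469 + N
k(K((-2 + 10)/(-10 - 7))) - 1*318552 = (-469 - 6) - 1*318552 = -475 - 318552 = -319027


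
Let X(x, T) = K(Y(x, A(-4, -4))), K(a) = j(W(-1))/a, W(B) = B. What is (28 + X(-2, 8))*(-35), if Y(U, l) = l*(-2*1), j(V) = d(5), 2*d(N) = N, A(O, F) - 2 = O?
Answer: -8015/8 ≈ -1001.9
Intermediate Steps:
A(O, F) = 2 + O
d(N) = N/2
j(V) = 5/2 (j(V) = (1/2)*5 = 5/2)
Y(U, l) = -2*l (Y(U, l) = l*(-2) = -2*l)
K(a) = 5/(2*a)
X(x, T) = 5/8 (X(x, T) = 5/(2*((-2*(2 - 4)))) = 5/(2*((-2*(-2)))) = (5/2)/4 = (5/2)*(1/4) = 5/8)
(28 + X(-2, 8))*(-35) = (28 + 5/8)*(-35) = (229/8)*(-35) = -8015/8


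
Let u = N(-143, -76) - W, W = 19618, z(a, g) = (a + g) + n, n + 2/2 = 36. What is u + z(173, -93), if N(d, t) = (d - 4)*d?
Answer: 1518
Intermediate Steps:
n = 35 (n = -1 + 36 = 35)
N(d, t) = d*(-4 + d) (N(d, t) = (-4 + d)*d = d*(-4 + d))
z(a, g) = 35 + a + g (z(a, g) = (a + g) + 35 = 35 + a + g)
u = 1403 (u = -143*(-4 - 143) - 1*19618 = -143*(-147) - 19618 = 21021 - 19618 = 1403)
u + z(173, -93) = 1403 + (35 + 173 - 93) = 1403 + 115 = 1518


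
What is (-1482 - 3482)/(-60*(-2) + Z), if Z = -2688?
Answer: 1241/642 ≈ 1.9330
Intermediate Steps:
(-1482 - 3482)/(-60*(-2) + Z) = (-1482 - 3482)/(-60*(-2) - 2688) = -4964/(120 - 2688) = -4964/(-2568) = -4964*(-1/2568) = 1241/642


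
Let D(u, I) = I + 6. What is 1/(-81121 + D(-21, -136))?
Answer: -1/81251 ≈ -1.2308e-5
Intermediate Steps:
D(u, I) = 6 + I
1/(-81121 + D(-21, -136)) = 1/(-81121 + (6 - 136)) = 1/(-81121 - 130) = 1/(-81251) = -1/81251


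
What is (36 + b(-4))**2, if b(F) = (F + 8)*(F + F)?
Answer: 16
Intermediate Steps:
b(F) = 2*F*(8 + F) (b(F) = (8 + F)*(2*F) = 2*F*(8 + F))
(36 + b(-4))**2 = (36 + 2*(-4)*(8 - 4))**2 = (36 + 2*(-4)*4)**2 = (36 - 32)**2 = 4**2 = 16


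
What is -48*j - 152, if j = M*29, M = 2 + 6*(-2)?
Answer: 13768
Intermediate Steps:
M = -10 (M = 2 - 12 = -10)
j = -290 (j = -10*29 = -290)
-48*j - 152 = -48*(-290) - 152 = 13920 - 152 = 13768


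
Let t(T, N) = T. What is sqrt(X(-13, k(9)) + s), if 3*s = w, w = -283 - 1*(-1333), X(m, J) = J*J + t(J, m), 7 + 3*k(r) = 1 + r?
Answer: 4*sqrt(22) ≈ 18.762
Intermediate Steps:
k(r) = -2 + r/3 (k(r) = -7/3 + (1 + r)/3 = -7/3 + (1/3 + r/3) = -2 + r/3)
X(m, J) = J + J**2 (X(m, J) = J*J + J = J**2 + J = J + J**2)
w = 1050 (w = -283 + 1333 = 1050)
s = 350 (s = (1/3)*1050 = 350)
sqrt(X(-13, k(9)) + s) = sqrt((-2 + (1/3)*9)*(1 + (-2 + (1/3)*9)) + 350) = sqrt((-2 + 3)*(1 + (-2 + 3)) + 350) = sqrt(1*(1 + 1) + 350) = sqrt(1*2 + 350) = sqrt(2 + 350) = sqrt(352) = 4*sqrt(22)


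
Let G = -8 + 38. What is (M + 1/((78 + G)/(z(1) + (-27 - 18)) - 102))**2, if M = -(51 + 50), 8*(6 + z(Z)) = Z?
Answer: 18323407942225/1795894884 ≈ 10203.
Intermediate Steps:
z(Z) = -6 + Z/8
G = 30
M = -101 (M = -1*101 = -101)
(M + 1/((78 + G)/(z(1) + (-27 - 18)) - 102))**2 = (-101 + 1/((78 + 30)/((-6 + (1/8)*1) + (-27 - 18)) - 102))**2 = (-101 + 1/(108/((-6 + 1/8) - 45) - 102))**2 = (-101 + 1/(108/(-47/8 - 45) - 102))**2 = (-101 + 1/(108/(-407/8) - 102))**2 = (-101 + 1/(108*(-8/407) - 102))**2 = (-101 + 1/(-864/407 - 102))**2 = (-101 + 1/(-42378/407))**2 = (-101 - 407/42378)**2 = (-4280585/42378)**2 = 18323407942225/1795894884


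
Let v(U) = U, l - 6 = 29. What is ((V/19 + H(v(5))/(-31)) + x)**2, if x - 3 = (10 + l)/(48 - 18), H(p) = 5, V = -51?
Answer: 3798601/1387684 ≈ 2.7374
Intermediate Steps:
l = 35 (l = 6 + 29 = 35)
x = 9/2 (x = 3 + (10 + 35)/(48 - 18) = 3 + 45/30 = 3 + 45*(1/30) = 3 + 3/2 = 9/2 ≈ 4.5000)
((V/19 + H(v(5))/(-31)) + x)**2 = ((-51/19 + 5/(-31)) + 9/2)**2 = ((-51*1/19 + 5*(-1/31)) + 9/2)**2 = ((-51/19 - 5/31) + 9/2)**2 = (-1676/589 + 9/2)**2 = (1949/1178)**2 = 3798601/1387684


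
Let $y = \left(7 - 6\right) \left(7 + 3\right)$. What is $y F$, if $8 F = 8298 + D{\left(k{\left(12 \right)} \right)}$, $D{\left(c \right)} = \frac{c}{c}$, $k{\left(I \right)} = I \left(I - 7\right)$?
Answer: $\frac{41495}{4} \approx 10374.0$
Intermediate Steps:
$k{\left(I \right)} = I \left(-7 + I\right)$
$D{\left(c \right)} = 1$
$y = 10$ ($y = 1 \cdot 10 = 10$)
$F = \frac{8299}{8}$ ($F = \frac{8298 + 1}{8} = \frac{1}{8} \cdot 8299 = \frac{8299}{8} \approx 1037.4$)
$y F = 10 \cdot \frac{8299}{8} = \frac{41495}{4}$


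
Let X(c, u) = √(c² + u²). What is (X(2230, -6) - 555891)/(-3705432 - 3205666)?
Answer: 555891/6911098 - √1243234/3455549 ≈ 0.080112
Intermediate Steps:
(X(2230, -6) - 555891)/(-3705432 - 3205666) = (√(2230² + (-6)²) - 555891)/(-3705432 - 3205666) = (√(4972900 + 36) - 555891)/(-6911098) = (√4972936 - 555891)*(-1/6911098) = (2*√1243234 - 555891)*(-1/6911098) = (-555891 + 2*√1243234)*(-1/6911098) = 555891/6911098 - √1243234/3455549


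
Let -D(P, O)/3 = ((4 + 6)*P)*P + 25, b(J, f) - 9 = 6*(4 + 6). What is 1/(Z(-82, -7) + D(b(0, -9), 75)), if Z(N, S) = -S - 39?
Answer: -1/142937 ≈ -6.9961e-6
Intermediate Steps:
b(J, f) = 69 (b(J, f) = 9 + 6*(4 + 6) = 9 + 6*10 = 9 + 60 = 69)
D(P, O) = -75 - 30*P² (D(P, O) = -3*(((4 + 6)*P)*P + 25) = -3*((10*P)*P + 25) = -3*(10*P² + 25) = -3*(25 + 10*P²) = -75 - 30*P²)
Z(N, S) = -39 - S
1/(Z(-82, -7) + D(b(0, -9), 75)) = 1/((-39 - 1*(-7)) + (-75 - 30*69²)) = 1/((-39 + 7) + (-75 - 30*4761)) = 1/(-32 + (-75 - 142830)) = 1/(-32 - 142905) = 1/(-142937) = -1/142937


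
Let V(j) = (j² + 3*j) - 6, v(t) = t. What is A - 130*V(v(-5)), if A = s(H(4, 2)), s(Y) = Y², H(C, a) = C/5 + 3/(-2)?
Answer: -51951/100 ≈ -519.51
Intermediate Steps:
H(C, a) = -3/2 + C/5 (H(C, a) = C*(⅕) + 3*(-½) = C/5 - 3/2 = -3/2 + C/5)
A = 49/100 (A = (-3/2 + (⅕)*4)² = (-3/2 + ⅘)² = (-7/10)² = 49/100 ≈ 0.49000)
V(j) = -6 + j² + 3*j
A - 130*V(v(-5)) = 49/100 - 130*(-6 + (-5)² + 3*(-5)) = 49/100 - 130*(-6 + 25 - 15) = 49/100 - 130*4 = 49/100 - 520 = -51951/100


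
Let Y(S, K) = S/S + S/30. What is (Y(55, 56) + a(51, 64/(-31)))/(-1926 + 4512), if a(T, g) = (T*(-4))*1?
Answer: -1207/15516 ≈ -0.077791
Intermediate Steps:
Y(S, K) = 1 + S/30 (Y(S, K) = 1 + S*(1/30) = 1 + S/30)
a(T, g) = -4*T (a(T, g) = -4*T*1 = -4*T)
(Y(55, 56) + a(51, 64/(-31)))/(-1926 + 4512) = ((1 + (1/30)*55) - 4*51)/(-1926 + 4512) = ((1 + 11/6) - 204)/2586 = (17/6 - 204)*(1/2586) = -1207/6*1/2586 = -1207/15516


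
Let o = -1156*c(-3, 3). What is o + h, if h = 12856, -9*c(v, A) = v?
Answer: 37412/3 ≈ 12471.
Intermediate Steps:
c(v, A) = -v/9
o = -1156/3 (o = -(-1156)*(-3)/9 = -1156*1/3 = -1156/3 ≈ -385.33)
o + h = -1156/3 + 12856 = 37412/3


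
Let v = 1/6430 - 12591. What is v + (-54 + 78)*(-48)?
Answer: -88367489/6430 ≈ -13743.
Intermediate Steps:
v = -80960129/6430 (v = 1/6430 - 12591 = -80960129/6430 ≈ -12591.)
v + (-54 + 78)*(-48) = -80960129/6430 + (-54 + 78)*(-48) = -80960129/6430 + 24*(-48) = -80960129/6430 - 1152 = -88367489/6430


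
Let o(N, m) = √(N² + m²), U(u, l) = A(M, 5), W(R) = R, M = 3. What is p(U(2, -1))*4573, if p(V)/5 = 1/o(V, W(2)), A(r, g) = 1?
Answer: 4573*√5 ≈ 10226.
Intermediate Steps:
U(u, l) = 1
p(V) = 5/√(4 + V²) (p(V) = 5/(√(V² + 2²)) = 5/(√(V² + 4)) = 5/(√(4 + V²)) = 5/√(4 + V²))
p(U(2, -1))*4573 = (5/√(4 + 1²))*4573 = (5/√(4 + 1))*4573 = (5/√5)*4573 = (5*(√5/5))*4573 = √5*4573 = 4573*√5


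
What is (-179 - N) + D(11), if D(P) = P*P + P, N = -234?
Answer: 187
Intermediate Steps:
D(P) = P + P**2 (D(P) = P**2 + P = P + P**2)
(-179 - N) + D(11) = (-179 - 1*(-234)) + 11*(1 + 11) = (-179 + 234) + 11*12 = 55 + 132 = 187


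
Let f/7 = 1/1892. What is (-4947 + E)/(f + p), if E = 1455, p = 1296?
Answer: -6606864/2452039 ≈ -2.6944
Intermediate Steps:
f = 7/1892 ≈ 0.0036998
(-4947 + E)/(f + p) = (-4947 + 1455)/(7/1892 + 1296) = -3492/2452039/1892 = -3492*1892/2452039 = -6606864/2452039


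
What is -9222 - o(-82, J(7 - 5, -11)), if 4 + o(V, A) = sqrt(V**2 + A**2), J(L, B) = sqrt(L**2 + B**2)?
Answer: -9218 - 3*sqrt(761) ≈ -9300.8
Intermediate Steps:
J(L, B) = sqrt(B**2 + L**2)
o(V, A) = -4 + sqrt(A**2 + V**2) (o(V, A) = -4 + sqrt(V**2 + A**2) = -4 + sqrt(A**2 + V**2))
-9222 - o(-82, J(7 - 5, -11)) = -9222 - (-4 + sqrt((sqrt((-11)**2 + (7 - 5)**2))**2 + (-82)**2)) = -9222 - (-4 + sqrt((sqrt(121 + 2**2))**2 + 6724)) = -9222 - (-4 + sqrt((sqrt(121 + 4))**2 + 6724)) = -9222 - (-4 + sqrt((sqrt(125))**2 + 6724)) = -9222 - (-4 + sqrt((5*sqrt(5))**2 + 6724)) = -9222 - (-4 + sqrt(125 + 6724)) = -9222 - (-4 + sqrt(6849)) = -9222 - (-4 + 3*sqrt(761)) = -9222 + (4 - 3*sqrt(761)) = -9218 - 3*sqrt(761)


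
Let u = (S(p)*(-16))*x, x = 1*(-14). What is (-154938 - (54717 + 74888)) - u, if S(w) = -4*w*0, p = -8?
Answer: -284543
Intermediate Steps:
S(w) = 0
x = -14
u = 0 (u = (0*(-16))*(-14) = 0*(-14) = 0)
(-154938 - (54717 + 74888)) - u = (-154938 - (54717 + 74888)) - 1*0 = (-154938 - 1*129605) + 0 = (-154938 - 129605) + 0 = -284543 + 0 = -284543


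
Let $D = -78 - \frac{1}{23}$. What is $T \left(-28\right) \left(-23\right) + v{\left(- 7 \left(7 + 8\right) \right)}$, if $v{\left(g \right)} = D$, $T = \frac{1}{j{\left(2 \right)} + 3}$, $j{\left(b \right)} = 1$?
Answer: $\frac{1908}{23} \approx 82.957$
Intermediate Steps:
$D = - \frac{1795}{23}$ ($D = -78 - \frac{1}{23} = - \frac{1795}{23} \approx -78.043$)
$T = \frac{1}{4}$ ($T = \frac{1}{1 + 3} = \frac{1}{4} \approx 0.25$)
$v{\left(g \right)} = - \frac{1795}{23}$
$T \left(-28\right) \left(-23\right) + v{\left(- 7 \left(7 + 8\right) \right)} = \frac{1}{4} \left(-28\right) \left(-23\right) - \frac{1795}{23} = \left(-7\right) \left(-23\right) - \frac{1795}{23} = 161 - \frac{1795}{23} = \frac{1908}{23}$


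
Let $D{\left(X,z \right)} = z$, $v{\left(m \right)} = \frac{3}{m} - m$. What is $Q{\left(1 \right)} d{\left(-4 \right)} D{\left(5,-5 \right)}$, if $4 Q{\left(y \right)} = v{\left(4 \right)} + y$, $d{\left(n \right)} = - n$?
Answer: $\frac{45}{4} \approx 11.25$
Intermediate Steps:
$v{\left(m \right)} = - m + \frac{3}{m}$
$Q{\left(y \right)} = - \frac{13}{16} + \frac{y}{4}$ ($Q{\left(y \right)} = \frac{\left(\left(-1\right) 4 + \frac{3}{4}\right) + y}{4} = \frac{\left(-4 + 3 \cdot \frac{1}{4}\right) + y}{4} = \frac{\left(-4 + \frac{3}{4}\right) + y}{4} = \frac{- \frac{13}{4} + y}{4} = - \frac{13}{16} + \frac{y}{4}$)
$Q{\left(1 \right)} d{\left(-4 \right)} D{\left(5,-5 \right)} = \left(- \frac{13}{16} + \frac{1}{4} \cdot 1\right) \left(\left(-1\right) \left(-4\right)\right) \left(-5\right) = \left(- \frac{13}{16} + \frac{1}{4}\right) 4 \left(-5\right) = \left(- \frac{9}{16}\right) 4 \left(-5\right) = \left(- \frac{9}{4}\right) \left(-5\right) = \frac{45}{4}$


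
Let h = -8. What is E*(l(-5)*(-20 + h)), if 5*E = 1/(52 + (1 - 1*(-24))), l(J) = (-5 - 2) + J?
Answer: 48/55 ≈ 0.87273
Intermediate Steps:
l(J) = -7 + J
E = 1/385 (E = 1/(5*(52 + (1 - 1*(-24)))) = 1/(5*(52 + (1 + 24))) = 1/(5*(52 + 25)) = (⅕)/77 = (⅕)*(1/77) = 1/385 ≈ 0.0025974)
E*(l(-5)*(-20 + h)) = ((-7 - 5)*(-20 - 8))/385 = (-12*(-28))/385 = (1/385)*336 = 48/55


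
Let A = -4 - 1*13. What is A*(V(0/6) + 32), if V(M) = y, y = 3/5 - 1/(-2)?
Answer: -5627/10 ≈ -562.70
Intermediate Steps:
y = 11/10 (y = 3*(⅕) - 1*(-½) = ⅗ + ½ = 11/10 ≈ 1.1000)
V(M) = 11/10
A = -17 (A = -4 - 13 = -17)
A*(V(0/6) + 32) = -17*(11/10 + 32) = -17*331/10 = -5627/10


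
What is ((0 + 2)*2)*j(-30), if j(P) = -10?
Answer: -40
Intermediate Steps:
((0 + 2)*2)*j(-30) = ((0 + 2)*2)*(-10) = (2*2)*(-10) = 4*(-10) = -40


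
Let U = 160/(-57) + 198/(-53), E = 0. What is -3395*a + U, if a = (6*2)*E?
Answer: -19766/3021 ≈ -6.5429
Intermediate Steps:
a = 0 (a = (6*2)*0 = 12*0 = 0)
U = -19766/3021 (U = 160*(-1/57) + 198*(-1/53) = -160/57 - 198/53 = -19766/3021 ≈ -6.5429)
-3395*a + U = -3395*0 - 19766/3021 = -485*0 - 19766/3021 = 0 - 19766/3021 = -19766/3021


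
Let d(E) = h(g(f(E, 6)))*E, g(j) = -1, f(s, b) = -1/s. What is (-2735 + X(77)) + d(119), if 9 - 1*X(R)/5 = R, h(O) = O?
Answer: -3194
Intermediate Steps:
d(E) = -E
X(R) = 45 - 5*R
(-2735 + X(77)) + d(119) = (-2735 + (45 - 5*77)) - 1*119 = (-2735 + (45 - 385)) - 119 = (-2735 - 340) - 119 = -3075 - 119 = -3194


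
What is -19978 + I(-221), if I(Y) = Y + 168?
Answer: -20031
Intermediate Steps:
I(Y) = 168 + Y
-19978 + I(-221) = -19978 + (168 - 221) = -19978 - 53 = -20031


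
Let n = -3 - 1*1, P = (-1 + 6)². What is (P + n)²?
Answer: 441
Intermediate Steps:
P = 25 (P = 5² = 25)
n = -4 (n = -3 - 1 = -4)
(P + n)² = (25 - 4)² = 21² = 441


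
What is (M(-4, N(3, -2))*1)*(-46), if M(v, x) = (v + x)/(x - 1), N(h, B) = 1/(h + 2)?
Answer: -437/2 ≈ -218.50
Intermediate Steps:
N(h, B) = 1/(2 + h)
M(v, x) = (v + x)/(-1 + x)
(M(-4, N(3, -2))*1)*(-46) = (((-4 + 1/(2 + 3))/(-1 + 1/(2 + 3)))*1)*(-46) = (((-4 + 1/5)/(-1 + 1/5))*1)*(-46) = (((-4 + ⅕)/(-1 + ⅕))*1)*(-46) = ((-19/5/(-⅘))*1)*(-46) = (-5/4*(-19/5)*1)*(-46) = ((19/4)*1)*(-46) = (19/4)*(-46) = -437/2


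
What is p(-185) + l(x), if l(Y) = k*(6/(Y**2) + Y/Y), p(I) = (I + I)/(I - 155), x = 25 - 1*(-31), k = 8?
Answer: 30333/3332 ≈ 9.1035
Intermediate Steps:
x = 56 (x = 25 + 31 = 56)
p(I) = 2*I/(-155 + I) (p(I) = (2*I)/(-155 + I) = 2*I/(-155 + I))
l(Y) = 8 + 48/Y**2 (l(Y) = 8*(6/(Y**2) + Y/Y) = 8*(6/Y**2 + 1) = 8*(1 + 6/Y**2) = 8 + 48/Y**2)
p(-185) + l(x) = 2*(-185)/(-155 - 185) + (8 + 48/56**2) = 2*(-185)/(-340) + (8 + 48*(1/3136)) = 2*(-185)*(-1/340) + (8 + 3/196) = 37/34 + 1571/196 = 30333/3332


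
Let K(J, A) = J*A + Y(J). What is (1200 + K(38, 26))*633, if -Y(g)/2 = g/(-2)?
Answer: 1409058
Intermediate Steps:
Y(g) = g (Y(g) = -2*g/(-2) = -2*g*(-1)/2 = -(-1)*g = g)
K(J, A) = J + A*J (K(J, A) = J*A + J = A*J + J = J + A*J)
(1200 + K(38, 26))*633 = (1200 + 38*(1 + 26))*633 = (1200 + 38*27)*633 = (1200 + 1026)*633 = 2226*633 = 1409058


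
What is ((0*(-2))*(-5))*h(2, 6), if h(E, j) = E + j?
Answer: 0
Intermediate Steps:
((0*(-2))*(-5))*h(2, 6) = ((0*(-2))*(-5))*(2 + 6) = (0*(-5))*8 = 0*8 = 0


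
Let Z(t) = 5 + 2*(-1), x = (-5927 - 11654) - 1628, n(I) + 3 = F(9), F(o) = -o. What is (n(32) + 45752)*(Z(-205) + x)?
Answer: -878482440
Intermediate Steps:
n(I) = -12 (n(I) = -3 - 1*9 = -3 - 9 = -12)
x = -19209 (x = -17581 - 1628 = -19209)
Z(t) = 3 (Z(t) = 5 - 2 = 3)
(n(32) + 45752)*(Z(-205) + x) = (-12 + 45752)*(3 - 19209) = 45740*(-19206) = -878482440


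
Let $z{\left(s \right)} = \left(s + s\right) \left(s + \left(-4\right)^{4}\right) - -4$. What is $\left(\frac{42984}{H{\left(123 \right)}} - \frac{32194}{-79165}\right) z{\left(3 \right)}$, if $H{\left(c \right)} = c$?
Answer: $\frac{43152650812}{79165} \approx 5.451 \cdot 10^{5}$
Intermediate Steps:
$z{\left(s \right)} = 4 + 2 s \left(256 + s\right)$ ($z{\left(s \right)} = 2 s \left(s + 256\right) + 4 = 2 s \left(256 + s\right) + 4 = 4 + 2 s \left(256 + s\right)$)
$\left(\frac{42984}{H{\left(123 \right)}} - \frac{32194}{-79165}\right) z{\left(3 \right)} = \left(\frac{42984}{123} - \frac{32194}{-79165}\right) \left(4 + 2 \cdot 3^{2} + 512 \cdot 3\right) = \left(42984 \cdot \frac{1}{123} - - \frac{32194}{79165}\right) \left(4 + 2 \cdot 9 + 1536\right) = \left(\frac{14328}{41} + \frac{32194}{79165}\right) \left(4 + 18 + 1536\right) = \frac{1135596074}{3245765} \cdot 1558 = \frac{43152650812}{79165}$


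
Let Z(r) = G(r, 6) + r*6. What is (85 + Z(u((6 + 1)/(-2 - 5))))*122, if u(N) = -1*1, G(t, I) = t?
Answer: 9516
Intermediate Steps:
u(N) = -1
Z(r) = 7*r (Z(r) = r + r*6 = r + 6*r = 7*r)
(85 + Z(u((6 + 1)/(-2 - 5))))*122 = (85 + 7*(-1))*122 = (85 - 7)*122 = 78*122 = 9516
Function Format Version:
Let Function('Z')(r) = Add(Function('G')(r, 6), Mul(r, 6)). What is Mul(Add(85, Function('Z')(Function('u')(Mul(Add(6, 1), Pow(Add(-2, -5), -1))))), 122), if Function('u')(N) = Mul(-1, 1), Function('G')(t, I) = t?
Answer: 9516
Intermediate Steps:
Function('u')(N) = -1
Function('Z')(r) = Mul(7, r) (Function('Z')(r) = Add(r, Mul(r, 6)) = Add(r, Mul(6, r)) = Mul(7, r))
Mul(Add(85, Function('Z')(Function('u')(Mul(Add(6, 1), Pow(Add(-2, -5), -1))))), 122) = Mul(Add(85, Mul(7, -1)), 122) = Mul(Add(85, -7), 122) = Mul(78, 122) = 9516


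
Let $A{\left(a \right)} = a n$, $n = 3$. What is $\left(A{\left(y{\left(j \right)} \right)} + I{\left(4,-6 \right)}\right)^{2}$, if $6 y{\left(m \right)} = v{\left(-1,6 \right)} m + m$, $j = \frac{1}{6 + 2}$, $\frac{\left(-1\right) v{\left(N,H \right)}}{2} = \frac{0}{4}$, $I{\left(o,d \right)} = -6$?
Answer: $\frac{9025}{256} \approx 35.254$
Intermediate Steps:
$v{\left(N,H \right)} = 0$ ($v{\left(N,H \right)} = - 2 \cdot \frac{0}{4} = - 2 \cdot 0 \cdot \frac{1}{4} = \left(-2\right) 0 = 0$)
$j = \frac{1}{8} \approx 0.125$
$y{\left(m \right)} = \frac{m}{6}$ ($y{\left(m \right)} = \frac{0 m + m}{6} = \frac{0 + m}{6} = \frac{m}{6}$)
$A{\left(a \right)} = 3 a$ ($A{\left(a \right)} = a 3 = 3 a$)
$\left(A{\left(y{\left(j \right)} \right)} + I{\left(4,-6 \right)}\right)^{2} = \left(3 \cdot \frac{1}{6} \cdot \frac{1}{8} - 6\right)^{2} = \left(3 \cdot \frac{1}{48} - 6\right)^{2} = \left(\frac{1}{16} - 6\right)^{2} = \left(- \frac{95}{16}\right)^{2} = \frac{9025}{256}$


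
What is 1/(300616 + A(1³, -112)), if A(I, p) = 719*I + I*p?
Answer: 1/301223 ≈ 3.3198e-6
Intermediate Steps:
1/(300616 + A(1³, -112)) = 1/(300616 + 1³*(719 - 112)) = 1/(300616 + 1*607) = 1/(300616 + 607) = 1/301223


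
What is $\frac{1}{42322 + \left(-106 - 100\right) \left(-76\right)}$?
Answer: $\frac{1}{57978} \approx 1.7248 \cdot 10^{-5}$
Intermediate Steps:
$\frac{1}{42322 + \left(-106 - 100\right) \left(-76\right)} = \frac{1}{42322 - -15656} = \frac{1}{42322 + 15656} = \frac{1}{57978}$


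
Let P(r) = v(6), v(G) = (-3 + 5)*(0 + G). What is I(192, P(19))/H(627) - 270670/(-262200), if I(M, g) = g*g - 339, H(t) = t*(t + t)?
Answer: 20737361/20093260 ≈ 1.0321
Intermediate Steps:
H(t) = 2*t² (H(t) = t*(2*t) = 2*t²)
v(G) = 2*G
P(r) = 12 (P(r) = 2*6 = 12)
I(M, g) = -339 + g² (I(M, g) = g² - 339 = -339 + g²)
I(192, P(19))/H(627) - 270670/(-262200) = (-339 + 12²)/((2*627²)) - 270670/(-262200) = (-339 + 144)/((2*393129)) - 270670*(-1/262200) = -195/786258 + 27067/26220 = -195*1/786258 + 27067/26220 = -65/262086 + 27067/26220 = 20737361/20093260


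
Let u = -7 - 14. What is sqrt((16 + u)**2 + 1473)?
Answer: sqrt(1498) ≈ 38.704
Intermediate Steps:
u = -21
sqrt((16 + u)**2 + 1473) = sqrt((16 - 21)**2 + 1473) = sqrt((-5)**2 + 1473) = sqrt(25 + 1473) = sqrt(1498)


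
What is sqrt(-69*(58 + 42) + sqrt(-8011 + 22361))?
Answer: sqrt(-6900 + 5*sqrt(574)) ≈ 82.342*I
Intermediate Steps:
sqrt(-69*(58 + 42) + sqrt(-8011 + 22361)) = sqrt(-69*100 + sqrt(14350)) = sqrt(-6900 + 5*sqrt(574))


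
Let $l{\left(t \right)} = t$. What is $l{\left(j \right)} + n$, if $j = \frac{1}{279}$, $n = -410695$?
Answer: $- \frac{114583904}{279} \approx -4.107 \cdot 10^{5}$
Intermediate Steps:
$j = \frac{1}{279} \approx 0.0035842$
$l{\left(j \right)} + n = \frac{1}{279} - 410695 = - \frac{114583904}{279}$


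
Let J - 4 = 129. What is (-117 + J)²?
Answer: 256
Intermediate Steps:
J = 133 (J = 4 + 129 = 133)
(-117 + J)² = (-117 + 133)² = 16² = 256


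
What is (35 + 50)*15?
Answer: 1275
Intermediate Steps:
(35 + 50)*15 = 85*15 = 1275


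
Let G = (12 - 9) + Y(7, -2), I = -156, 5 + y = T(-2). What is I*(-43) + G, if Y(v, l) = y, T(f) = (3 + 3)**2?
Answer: 6742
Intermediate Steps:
T(f) = 36 (T(f) = 6**2 = 36)
y = 31 (y = -5 + 36 = 31)
Y(v, l) = 31
G = 34 (G = (12 - 9) + 31 = 3 + 31 = 34)
I*(-43) + G = -156*(-43) + 34 = 6708 + 34 = 6742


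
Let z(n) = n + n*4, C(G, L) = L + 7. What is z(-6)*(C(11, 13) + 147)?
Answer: -5010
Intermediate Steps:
C(G, L) = 7 + L
z(n) = 5*n (z(n) = n + 4*n = 5*n)
z(-6)*(C(11, 13) + 147) = (5*(-6))*((7 + 13) + 147) = -30*(20 + 147) = -30*167 = -5010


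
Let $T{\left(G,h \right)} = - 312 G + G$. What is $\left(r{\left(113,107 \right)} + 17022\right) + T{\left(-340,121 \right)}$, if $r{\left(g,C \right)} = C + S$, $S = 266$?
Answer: $123135$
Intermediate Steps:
$T{\left(G,h \right)} = - 311 G$
$r{\left(g,C \right)} = 266 + C$ ($r{\left(g,C \right)} = C + 266 = 266 + C$)
$\left(r{\left(113,107 \right)} + 17022\right) + T{\left(-340,121 \right)} = \left(\left(266 + 107\right) + 17022\right) - -105740 = \left(373 + 17022\right) + 105740 = 17395 + 105740 = 123135$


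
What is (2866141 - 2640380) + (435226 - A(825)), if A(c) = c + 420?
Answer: 659742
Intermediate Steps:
A(c) = 420 + c
(2866141 - 2640380) + (435226 - A(825)) = (2866141 - 2640380) + (435226 - (420 + 825)) = 225761 + (435226 - 1*1245) = 225761 + (435226 - 1245) = 225761 + 433981 = 659742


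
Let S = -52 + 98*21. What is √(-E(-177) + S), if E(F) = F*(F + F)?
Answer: 2*I*√15163 ≈ 246.28*I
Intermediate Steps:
E(F) = 2*F² (E(F) = F*(2*F) = 2*F²)
S = 2006 (S = -52 + 2058 = 2006)
√(-E(-177) + S) = √(-2*(-177)² + 2006) = √(-2*31329 + 2006) = √(-1*62658 + 2006) = √(-62658 + 2006) = √(-60652) = 2*I*√15163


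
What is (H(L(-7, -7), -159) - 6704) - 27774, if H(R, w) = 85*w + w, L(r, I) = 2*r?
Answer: -48152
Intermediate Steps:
H(R, w) = 86*w
(H(L(-7, -7), -159) - 6704) - 27774 = (86*(-159) - 6704) - 27774 = (-13674 - 6704) - 27774 = -20378 - 27774 = -48152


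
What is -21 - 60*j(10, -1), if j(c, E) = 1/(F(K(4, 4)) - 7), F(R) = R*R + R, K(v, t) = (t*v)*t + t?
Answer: -19689/937 ≈ -21.013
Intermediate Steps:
K(v, t) = t + v*t² (K(v, t) = v*t² + t = t + v*t²)
F(R) = R + R² (F(R) = R² + R = R + R²)
j(c, E) = 1/4685 (j(c, E) = 1/((4*(1 + 4*4))*(1 + 4*(1 + 4*4)) - 7) = 1/((4*(1 + 16))*(1 + 4*(1 + 16)) - 7) = 1/((4*17)*(1 + 4*17) - 7) = 1/(68*(1 + 68) - 7) = 1/(68*69 - 7) = 1/(4692 - 7) = 1/4685)
-21 - 60*j(10, -1) = -21 - 60*1/4685 = -21 - 12/937 = -19689/937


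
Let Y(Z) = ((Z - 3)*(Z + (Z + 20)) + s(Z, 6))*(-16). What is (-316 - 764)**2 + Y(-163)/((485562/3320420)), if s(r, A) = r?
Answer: -96527531680/22071 ≈ -4.3735e+6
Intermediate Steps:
Y(Z) = -16*Z - 16*(-3 + Z)*(20 + 2*Z) (Y(Z) = ((Z - 3)*(Z + (Z + 20)) + Z)*(-16) = ((-3 + Z)*(Z + (20 + Z)) + Z)*(-16) = ((-3 + Z)*(20 + 2*Z) + Z)*(-16) = (Z + (-3 + Z)*(20 + 2*Z))*(-16) = -16*Z - 16*(-3 + Z)*(20 + 2*Z))
(-316 - 764)**2 + Y(-163)/((485562/3320420)) = (-316 - 764)**2 + (960 - 240*(-163) - 32*(-163)**2)/((485562/3320420)) = (-1080)**2 + (960 + 39120 - 32*26569)/((485562*(1/3320420))) = 1166400 + (960 + 39120 - 850208)/(242781/1660210) = 1166400 - 810128*1660210/242781 = 1166400 - 122271146080/22071 = -96527531680/22071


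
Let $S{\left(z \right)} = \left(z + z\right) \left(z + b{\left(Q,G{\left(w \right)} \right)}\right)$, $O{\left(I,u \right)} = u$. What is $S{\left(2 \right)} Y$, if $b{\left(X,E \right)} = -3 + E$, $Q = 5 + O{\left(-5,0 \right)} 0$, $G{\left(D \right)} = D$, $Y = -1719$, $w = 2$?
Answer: $-6876$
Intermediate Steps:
$Q = 5$ ($Q = 5 + 0 \cdot 0 = 5 + 0 = 5$)
$S{\left(z \right)} = 2 z \left(-1 + z\right)$ ($S{\left(z \right)} = \left(z + z\right) \left(z + \left(-3 + 2\right)\right) = 2 z \left(z - 1\right) = 2 z \left(-1 + z\right)$)
$S{\left(2 \right)} Y = 2 \cdot 2 \left(-1 + 2\right) \left(-1719\right) = 2 \cdot 2 \cdot 1 \left(-1719\right) = 4 \left(-1719\right) = -6876$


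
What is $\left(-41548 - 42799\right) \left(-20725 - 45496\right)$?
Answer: $5585542687$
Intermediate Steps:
$\left(-41548 - 42799\right) \left(-20725 - 45496\right) = \left(-84347\right) \left(-66221\right) = 5585542687$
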